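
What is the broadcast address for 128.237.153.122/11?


Network: 128.224.0.0/11
Host bits = 21
Set all host bits to 1:
Broadcast: 128.255.255.255


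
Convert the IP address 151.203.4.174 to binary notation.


151 = 10010111
203 = 11001011
4 = 00000100
174 = 10101110
Binary: 10010111.11001011.00000100.10101110


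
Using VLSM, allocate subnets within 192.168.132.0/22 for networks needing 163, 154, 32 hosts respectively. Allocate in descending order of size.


163 hosts -> /24 (254 usable): 192.168.132.0/24
154 hosts -> /24 (254 usable): 192.168.133.0/24
32 hosts -> /26 (62 usable): 192.168.134.0/26
Allocation: 192.168.132.0/24 (163 hosts, 254 usable); 192.168.133.0/24 (154 hosts, 254 usable); 192.168.134.0/26 (32 hosts, 62 usable)


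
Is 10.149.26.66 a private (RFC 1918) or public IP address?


RFC 1918 private ranges:
  10.0.0.0/8 (10.0.0.0 - 10.255.255.255)
  172.16.0.0/12 (172.16.0.0 - 172.31.255.255)
  192.168.0.0/16 (192.168.0.0 - 192.168.255.255)
Private (in 10.0.0.0/8)


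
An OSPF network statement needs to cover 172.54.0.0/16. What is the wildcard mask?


Subnet mask: 255.255.0.0
Wildcard = 255.255.255.255 - subnet mask
255 - 255 = 0
255 - 255 = 0
255 - 0 = 255
255 - 0 = 255
Wildcard: 0.0.255.255


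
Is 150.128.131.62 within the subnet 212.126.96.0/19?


Subnet network: 212.126.96.0
Test IP AND mask: 150.128.128.0
No, 150.128.131.62 is not in 212.126.96.0/19


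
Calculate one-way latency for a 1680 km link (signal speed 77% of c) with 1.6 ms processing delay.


Speed = 0.77 * 3e5 km/s = 231000 km/s
Propagation delay = 1680 / 231000 = 0.0073 s = 7.2727 ms
Processing delay = 1.6 ms
Total one-way latency = 8.8727 ms


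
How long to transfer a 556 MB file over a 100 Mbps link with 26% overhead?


Effective throughput = 100 * (1 - 26/100) = 74 Mbps
File size in Mb = 556 * 8 = 4448 Mb
Time = 4448 / 74
Time = 60.1081 seconds


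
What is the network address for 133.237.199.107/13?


IP:   10000101.11101101.11000111.01101011
Mask: 11111111.11111000.00000000.00000000
AND operation:
Net:  10000101.11101000.00000000.00000000
Network: 133.232.0.0/13


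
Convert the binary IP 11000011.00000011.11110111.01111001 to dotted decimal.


11000011 = 195
00000011 = 3
11110111 = 247
01111001 = 121
IP: 195.3.247.121


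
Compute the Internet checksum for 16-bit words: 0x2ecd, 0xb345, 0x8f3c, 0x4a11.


Sum all words (with carry folding):
+ 0x2ecd = 0x2ecd
+ 0xb345 = 0xe212
+ 0x8f3c = 0x714f
+ 0x4a11 = 0xbb60
One's complement: ~0xbb60
Checksum = 0x449f


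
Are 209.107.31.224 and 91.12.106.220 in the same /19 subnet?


Mask: 255.255.224.0
209.107.31.224 AND mask = 209.107.0.0
91.12.106.220 AND mask = 91.12.96.0
No, different subnets (209.107.0.0 vs 91.12.96.0)


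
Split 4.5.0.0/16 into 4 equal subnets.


New prefix = 16 + 2 = 18
Each subnet has 16384 addresses
  4.5.0.0/18
  4.5.64.0/18
  4.5.128.0/18
  4.5.192.0/18
Subnets: 4.5.0.0/18, 4.5.64.0/18, 4.5.128.0/18, 4.5.192.0/18


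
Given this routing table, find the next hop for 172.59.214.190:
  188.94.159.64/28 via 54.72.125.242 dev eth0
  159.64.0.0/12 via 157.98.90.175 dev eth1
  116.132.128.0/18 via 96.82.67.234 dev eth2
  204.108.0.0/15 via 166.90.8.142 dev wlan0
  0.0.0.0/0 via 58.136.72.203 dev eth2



Longest prefix match for 172.59.214.190:
  /28 188.94.159.64: no
  /12 159.64.0.0: no
  /18 116.132.128.0: no
  /15 204.108.0.0: no
  /0 0.0.0.0: MATCH
Selected: next-hop 58.136.72.203 via eth2 (matched /0)


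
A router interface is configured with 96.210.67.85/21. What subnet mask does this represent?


/21 means 21 network bits, 11 host bits
Binary: 11111111111111111111100000000000
Mask: 255.255.248.0


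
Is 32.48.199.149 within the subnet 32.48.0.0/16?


Subnet network: 32.48.0.0
Test IP AND mask: 32.48.0.0
Yes, 32.48.199.149 is in 32.48.0.0/16


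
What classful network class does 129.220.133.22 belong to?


First octet: 129
Binary: 10000001
10xxxxxx -> Class B (128-191)
Class B, default mask 255.255.0.0 (/16)


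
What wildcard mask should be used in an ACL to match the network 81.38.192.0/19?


Subnet mask: 255.255.224.0
Wildcard = 255.255.255.255 - subnet mask
255 - 255 = 0
255 - 255 = 0
255 - 224 = 31
255 - 0 = 255
Wildcard: 0.0.31.255


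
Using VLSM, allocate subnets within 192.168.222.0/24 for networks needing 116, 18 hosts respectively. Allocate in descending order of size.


116 hosts -> /25 (126 usable): 192.168.222.0/25
18 hosts -> /27 (30 usable): 192.168.222.128/27
Allocation: 192.168.222.0/25 (116 hosts, 126 usable); 192.168.222.128/27 (18 hosts, 30 usable)


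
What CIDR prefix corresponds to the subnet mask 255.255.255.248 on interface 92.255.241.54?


Binary: 11111111.11111111.11111111.11111000
Count leading 1s
Prefix: /29


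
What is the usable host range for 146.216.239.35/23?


Network: 146.216.238.0
Broadcast: 146.216.239.255
First usable = network + 1
Last usable = broadcast - 1
Range: 146.216.238.1 to 146.216.239.254


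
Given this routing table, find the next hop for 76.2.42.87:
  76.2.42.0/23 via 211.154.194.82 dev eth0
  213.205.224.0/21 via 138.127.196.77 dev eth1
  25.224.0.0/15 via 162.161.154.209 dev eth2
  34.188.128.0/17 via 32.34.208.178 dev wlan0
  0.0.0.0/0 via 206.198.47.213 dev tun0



Longest prefix match for 76.2.42.87:
  /23 76.2.42.0: MATCH
  /21 213.205.224.0: no
  /15 25.224.0.0: no
  /17 34.188.128.0: no
  /0 0.0.0.0: MATCH
Selected: next-hop 211.154.194.82 via eth0 (matched /23)


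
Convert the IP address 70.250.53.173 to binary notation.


70 = 01000110
250 = 11111010
53 = 00110101
173 = 10101101
Binary: 01000110.11111010.00110101.10101101


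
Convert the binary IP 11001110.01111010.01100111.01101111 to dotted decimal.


11001110 = 206
01111010 = 122
01100111 = 103
01101111 = 111
IP: 206.122.103.111


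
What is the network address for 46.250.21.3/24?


IP:   00101110.11111010.00010101.00000011
Mask: 11111111.11111111.11111111.00000000
AND operation:
Net:  00101110.11111010.00010101.00000000
Network: 46.250.21.0/24


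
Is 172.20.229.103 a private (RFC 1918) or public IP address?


RFC 1918 private ranges:
  10.0.0.0/8 (10.0.0.0 - 10.255.255.255)
  172.16.0.0/12 (172.16.0.0 - 172.31.255.255)
  192.168.0.0/16 (192.168.0.0 - 192.168.255.255)
Private (in 172.16.0.0/12)


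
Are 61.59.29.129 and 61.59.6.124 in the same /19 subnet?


Mask: 255.255.224.0
61.59.29.129 AND mask = 61.59.0.0
61.59.6.124 AND mask = 61.59.0.0
Yes, same subnet (61.59.0.0)


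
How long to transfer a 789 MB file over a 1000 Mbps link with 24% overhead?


Effective throughput = 1000 * (1 - 24/100) = 760 Mbps
File size in Mb = 789 * 8 = 6312 Mb
Time = 6312 / 760
Time = 8.3053 seconds


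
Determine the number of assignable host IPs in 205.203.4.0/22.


Host bits = 32 - 22 = 10
Total addresses = 2^10 = 1024
Usable = total - 2 (network and broadcast)
Usable hosts: 1022


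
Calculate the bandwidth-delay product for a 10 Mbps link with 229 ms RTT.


BDP = bandwidth * RTT
= 10 Mbps * 229 ms
= 10 * 1e6 * 229 / 1000 bits
= 2290000 bits
= 286250 bytes
= 279.541 KB
BDP = 2290000 bits (286250 bytes)


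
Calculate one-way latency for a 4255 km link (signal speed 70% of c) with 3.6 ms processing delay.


Speed = 0.7 * 3e5 km/s = 210000 km/s
Propagation delay = 4255 / 210000 = 0.0203 s = 20.2619 ms
Processing delay = 3.6 ms
Total one-way latency = 23.8619 ms


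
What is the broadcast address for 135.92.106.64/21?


Network: 135.92.104.0/21
Host bits = 11
Set all host bits to 1:
Broadcast: 135.92.111.255


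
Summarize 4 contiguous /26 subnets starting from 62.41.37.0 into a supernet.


Original prefix: /26
Number of subnets: 4 = 2^2
New prefix = 26 - 2 = 24
Supernet: 62.41.37.0/24


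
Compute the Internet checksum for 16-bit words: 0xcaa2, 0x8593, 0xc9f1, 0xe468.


Sum all words (with carry folding):
+ 0xcaa2 = 0xcaa2
+ 0x8593 = 0x5036
+ 0xc9f1 = 0x1a28
+ 0xe468 = 0xfe90
One's complement: ~0xfe90
Checksum = 0x016f


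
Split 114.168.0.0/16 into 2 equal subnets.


New prefix = 16 + 1 = 17
Each subnet has 32768 addresses
  114.168.0.0/17
  114.168.128.0/17
Subnets: 114.168.0.0/17, 114.168.128.0/17


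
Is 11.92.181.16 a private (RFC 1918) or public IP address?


RFC 1918 private ranges:
  10.0.0.0/8 (10.0.0.0 - 10.255.255.255)
  172.16.0.0/12 (172.16.0.0 - 172.31.255.255)
  192.168.0.0/16 (192.168.0.0 - 192.168.255.255)
Public (not in any RFC 1918 range)


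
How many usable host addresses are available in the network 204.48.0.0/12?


Host bits = 32 - 12 = 20
Total addresses = 2^20 = 1048576
Usable = total - 2 (network and broadcast)
Usable hosts: 1048574


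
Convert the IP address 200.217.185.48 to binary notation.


200 = 11001000
217 = 11011001
185 = 10111001
48 = 00110000
Binary: 11001000.11011001.10111001.00110000


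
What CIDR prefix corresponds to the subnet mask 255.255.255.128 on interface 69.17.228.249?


Binary: 11111111.11111111.11111111.10000000
Count leading 1s
Prefix: /25


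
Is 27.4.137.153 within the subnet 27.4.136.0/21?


Subnet network: 27.4.136.0
Test IP AND mask: 27.4.136.0
Yes, 27.4.137.153 is in 27.4.136.0/21


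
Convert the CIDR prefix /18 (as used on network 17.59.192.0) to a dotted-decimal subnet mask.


/18 means 18 network bits, 14 host bits
Binary: 11111111111111111100000000000000
Mask: 255.255.192.0


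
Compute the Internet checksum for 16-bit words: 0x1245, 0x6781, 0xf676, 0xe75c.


Sum all words (with carry folding):
+ 0x1245 = 0x1245
+ 0x6781 = 0x79c6
+ 0xf676 = 0x703d
+ 0xe75c = 0x579a
One's complement: ~0x579a
Checksum = 0xa865


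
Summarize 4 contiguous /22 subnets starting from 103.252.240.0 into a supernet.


Original prefix: /22
Number of subnets: 4 = 2^2
New prefix = 22 - 2 = 20
Supernet: 103.252.240.0/20


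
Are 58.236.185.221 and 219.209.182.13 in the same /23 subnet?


Mask: 255.255.254.0
58.236.185.221 AND mask = 58.236.184.0
219.209.182.13 AND mask = 219.209.182.0
No, different subnets (58.236.184.0 vs 219.209.182.0)


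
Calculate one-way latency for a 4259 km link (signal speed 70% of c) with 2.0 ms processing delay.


Speed = 0.7 * 3e5 km/s = 210000 km/s
Propagation delay = 4259 / 210000 = 0.0203 s = 20.281 ms
Processing delay = 2.0 ms
Total one-way latency = 22.281 ms


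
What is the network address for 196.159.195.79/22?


IP:   11000100.10011111.11000011.01001111
Mask: 11111111.11111111.11111100.00000000
AND operation:
Net:  11000100.10011111.11000000.00000000
Network: 196.159.192.0/22


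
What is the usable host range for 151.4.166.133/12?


Network: 151.0.0.0
Broadcast: 151.15.255.255
First usable = network + 1
Last usable = broadcast - 1
Range: 151.0.0.1 to 151.15.255.254


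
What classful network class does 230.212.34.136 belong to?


First octet: 230
Binary: 11100110
1110xxxx -> Class D (224-239)
Class D (multicast), default mask N/A


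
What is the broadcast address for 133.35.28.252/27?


Network: 133.35.28.224/27
Host bits = 5
Set all host bits to 1:
Broadcast: 133.35.28.255


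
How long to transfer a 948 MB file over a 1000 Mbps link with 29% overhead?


Effective throughput = 1000 * (1 - 29/100) = 710 Mbps
File size in Mb = 948 * 8 = 7584 Mb
Time = 7584 / 710
Time = 10.6817 seconds


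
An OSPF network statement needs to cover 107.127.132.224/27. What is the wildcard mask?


Subnet mask: 255.255.255.224
Wildcard = 255.255.255.255 - subnet mask
255 - 255 = 0
255 - 255 = 0
255 - 255 = 0
255 - 224 = 31
Wildcard: 0.0.0.31


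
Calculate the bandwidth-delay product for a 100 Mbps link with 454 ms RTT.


BDP = bandwidth * RTT
= 100 Mbps * 454 ms
= 100 * 1e6 * 454 / 1000 bits
= 45400000 bits
= 5675000 bytes
= 5541.9922 KB
BDP = 45400000 bits (5675000 bytes)


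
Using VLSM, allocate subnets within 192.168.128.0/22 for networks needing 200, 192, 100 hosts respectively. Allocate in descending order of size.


200 hosts -> /24 (254 usable): 192.168.128.0/24
192 hosts -> /24 (254 usable): 192.168.129.0/24
100 hosts -> /25 (126 usable): 192.168.130.0/25
Allocation: 192.168.128.0/24 (200 hosts, 254 usable); 192.168.129.0/24 (192 hosts, 254 usable); 192.168.130.0/25 (100 hosts, 126 usable)


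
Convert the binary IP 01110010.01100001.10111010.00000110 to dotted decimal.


01110010 = 114
01100001 = 97
10111010 = 186
00000110 = 6
IP: 114.97.186.6


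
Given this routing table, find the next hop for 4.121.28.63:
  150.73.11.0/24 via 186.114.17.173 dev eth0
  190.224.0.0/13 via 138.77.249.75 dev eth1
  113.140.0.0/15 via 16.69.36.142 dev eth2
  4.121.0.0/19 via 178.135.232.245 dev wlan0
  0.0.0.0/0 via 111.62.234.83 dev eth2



Longest prefix match for 4.121.28.63:
  /24 150.73.11.0: no
  /13 190.224.0.0: no
  /15 113.140.0.0: no
  /19 4.121.0.0: MATCH
  /0 0.0.0.0: MATCH
Selected: next-hop 178.135.232.245 via wlan0 (matched /19)


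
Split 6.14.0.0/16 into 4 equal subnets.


New prefix = 16 + 2 = 18
Each subnet has 16384 addresses
  6.14.0.0/18
  6.14.64.0/18
  6.14.128.0/18
  6.14.192.0/18
Subnets: 6.14.0.0/18, 6.14.64.0/18, 6.14.128.0/18, 6.14.192.0/18


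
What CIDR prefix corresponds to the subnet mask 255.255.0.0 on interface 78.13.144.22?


Binary: 11111111.11111111.00000000.00000000
Count leading 1s
Prefix: /16


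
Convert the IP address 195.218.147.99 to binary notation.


195 = 11000011
218 = 11011010
147 = 10010011
99 = 01100011
Binary: 11000011.11011010.10010011.01100011


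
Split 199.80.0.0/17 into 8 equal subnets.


New prefix = 17 + 3 = 20
Each subnet has 4096 addresses
  199.80.0.0/20
  199.80.16.0/20
  199.80.32.0/20
  199.80.48.0/20
  199.80.64.0/20
  199.80.80.0/20
  199.80.96.0/20
  199.80.112.0/20
Subnets: 199.80.0.0/20, 199.80.16.0/20, 199.80.32.0/20, 199.80.48.0/20, 199.80.64.0/20, 199.80.80.0/20, 199.80.96.0/20, 199.80.112.0/20


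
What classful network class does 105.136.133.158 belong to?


First octet: 105
Binary: 01101001
0xxxxxxx -> Class A (1-126)
Class A, default mask 255.0.0.0 (/8)


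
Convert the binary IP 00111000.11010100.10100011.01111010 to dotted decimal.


00111000 = 56
11010100 = 212
10100011 = 163
01111010 = 122
IP: 56.212.163.122


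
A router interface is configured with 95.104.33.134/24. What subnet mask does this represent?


/24 means 24 network bits, 8 host bits
Binary: 11111111111111111111111100000000
Mask: 255.255.255.0


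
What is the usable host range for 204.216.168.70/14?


Network: 204.216.0.0
Broadcast: 204.219.255.255
First usable = network + 1
Last usable = broadcast - 1
Range: 204.216.0.1 to 204.219.255.254


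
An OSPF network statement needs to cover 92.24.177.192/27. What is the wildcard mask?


Subnet mask: 255.255.255.224
Wildcard = 255.255.255.255 - subnet mask
255 - 255 = 0
255 - 255 = 0
255 - 255 = 0
255 - 224 = 31
Wildcard: 0.0.0.31


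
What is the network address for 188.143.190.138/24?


IP:   10111100.10001111.10111110.10001010
Mask: 11111111.11111111.11111111.00000000
AND operation:
Net:  10111100.10001111.10111110.00000000
Network: 188.143.190.0/24


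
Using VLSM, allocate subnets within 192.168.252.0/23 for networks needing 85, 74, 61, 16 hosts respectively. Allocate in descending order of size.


85 hosts -> /25 (126 usable): 192.168.252.0/25
74 hosts -> /25 (126 usable): 192.168.252.128/25
61 hosts -> /26 (62 usable): 192.168.253.0/26
16 hosts -> /27 (30 usable): 192.168.253.64/27
Allocation: 192.168.252.0/25 (85 hosts, 126 usable); 192.168.252.128/25 (74 hosts, 126 usable); 192.168.253.0/26 (61 hosts, 62 usable); 192.168.253.64/27 (16 hosts, 30 usable)


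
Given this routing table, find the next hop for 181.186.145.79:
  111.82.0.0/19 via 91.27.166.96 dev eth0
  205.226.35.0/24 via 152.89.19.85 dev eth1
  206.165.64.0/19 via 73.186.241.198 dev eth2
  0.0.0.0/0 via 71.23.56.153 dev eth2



Longest prefix match for 181.186.145.79:
  /19 111.82.0.0: no
  /24 205.226.35.0: no
  /19 206.165.64.0: no
  /0 0.0.0.0: MATCH
Selected: next-hop 71.23.56.153 via eth2 (matched /0)


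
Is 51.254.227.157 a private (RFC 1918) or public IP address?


RFC 1918 private ranges:
  10.0.0.0/8 (10.0.0.0 - 10.255.255.255)
  172.16.0.0/12 (172.16.0.0 - 172.31.255.255)
  192.168.0.0/16 (192.168.0.0 - 192.168.255.255)
Public (not in any RFC 1918 range)


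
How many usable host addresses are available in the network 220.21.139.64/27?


Host bits = 32 - 27 = 5
Total addresses = 2^5 = 32
Usable = total - 2 (network and broadcast)
Usable hosts: 30


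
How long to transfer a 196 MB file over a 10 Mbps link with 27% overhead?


Effective throughput = 10 * (1 - 27/100) = 7.3 Mbps
File size in Mb = 196 * 8 = 1568 Mb
Time = 1568 / 7.3
Time = 214.7945 seconds


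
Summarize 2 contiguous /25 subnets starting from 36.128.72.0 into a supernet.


Original prefix: /25
Number of subnets: 2 = 2^1
New prefix = 25 - 1 = 24
Supernet: 36.128.72.0/24


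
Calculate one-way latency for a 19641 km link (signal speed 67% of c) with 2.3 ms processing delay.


Speed = 0.67 * 3e5 km/s = 201000 km/s
Propagation delay = 19641 / 201000 = 0.0977 s = 97.7164 ms
Processing delay = 2.3 ms
Total one-way latency = 100.0164 ms


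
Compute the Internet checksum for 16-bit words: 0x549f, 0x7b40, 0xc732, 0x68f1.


Sum all words (with carry folding):
+ 0x549f = 0x549f
+ 0x7b40 = 0xcfdf
+ 0xc732 = 0x9712
+ 0x68f1 = 0x0004
One's complement: ~0x0004
Checksum = 0xfffb


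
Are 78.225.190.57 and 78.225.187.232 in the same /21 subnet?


Mask: 255.255.248.0
78.225.190.57 AND mask = 78.225.184.0
78.225.187.232 AND mask = 78.225.184.0
Yes, same subnet (78.225.184.0)


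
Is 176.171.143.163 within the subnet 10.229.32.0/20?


Subnet network: 10.229.32.0
Test IP AND mask: 176.171.128.0
No, 176.171.143.163 is not in 10.229.32.0/20


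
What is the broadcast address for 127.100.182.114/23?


Network: 127.100.182.0/23
Host bits = 9
Set all host bits to 1:
Broadcast: 127.100.183.255


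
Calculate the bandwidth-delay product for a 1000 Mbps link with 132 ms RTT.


BDP = bandwidth * RTT
= 1000 Mbps * 132 ms
= 1000 * 1e6 * 132 / 1000 bits
= 132000000 bits
= 16500000 bytes
= 16113.2812 KB
BDP = 132000000 bits (16500000 bytes)


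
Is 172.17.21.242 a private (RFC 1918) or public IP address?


RFC 1918 private ranges:
  10.0.0.0/8 (10.0.0.0 - 10.255.255.255)
  172.16.0.0/12 (172.16.0.0 - 172.31.255.255)
  192.168.0.0/16 (192.168.0.0 - 192.168.255.255)
Private (in 172.16.0.0/12)


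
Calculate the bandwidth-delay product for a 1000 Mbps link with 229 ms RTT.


BDP = bandwidth * RTT
= 1000 Mbps * 229 ms
= 1000 * 1e6 * 229 / 1000 bits
= 229000000 bits
= 28625000 bytes
= 27954.1016 KB
BDP = 229000000 bits (28625000 bytes)


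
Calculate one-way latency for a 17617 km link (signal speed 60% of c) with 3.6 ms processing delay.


Speed = 0.6 * 3e5 km/s = 180000 km/s
Propagation delay = 17617 / 180000 = 0.0979 s = 97.8722 ms
Processing delay = 3.6 ms
Total one-way latency = 101.4722 ms


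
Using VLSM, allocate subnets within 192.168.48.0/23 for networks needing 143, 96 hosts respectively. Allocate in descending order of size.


143 hosts -> /24 (254 usable): 192.168.48.0/24
96 hosts -> /25 (126 usable): 192.168.49.0/25
Allocation: 192.168.48.0/24 (143 hosts, 254 usable); 192.168.49.0/25 (96 hosts, 126 usable)


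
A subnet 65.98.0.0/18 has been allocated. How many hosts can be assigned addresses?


Host bits = 32 - 18 = 14
Total addresses = 2^14 = 16384
Usable = total - 2 (network and broadcast)
Usable hosts: 16382


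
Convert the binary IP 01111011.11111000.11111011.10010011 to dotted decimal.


01111011 = 123
11111000 = 248
11111011 = 251
10010011 = 147
IP: 123.248.251.147


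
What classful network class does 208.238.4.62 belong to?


First octet: 208
Binary: 11010000
110xxxxx -> Class C (192-223)
Class C, default mask 255.255.255.0 (/24)


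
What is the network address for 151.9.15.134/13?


IP:   10010111.00001001.00001111.10000110
Mask: 11111111.11111000.00000000.00000000
AND operation:
Net:  10010111.00001000.00000000.00000000
Network: 151.8.0.0/13


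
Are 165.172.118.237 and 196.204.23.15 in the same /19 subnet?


Mask: 255.255.224.0
165.172.118.237 AND mask = 165.172.96.0
196.204.23.15 AND mask = 196.204.0.0
No, different subnets (165.172.96.0 vs 196.204.0.0)


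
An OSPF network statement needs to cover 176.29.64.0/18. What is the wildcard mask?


Subnet mask: 255.255.192.0
Wildcard = 255.255.255.255 - subnet mask
255 - 255 = 0
255 - 255 = 0
255 - 192 = 63
255 - 0 = 255
Wildcard: 0.0.63.255


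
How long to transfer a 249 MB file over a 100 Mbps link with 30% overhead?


Effective throughput = 100 * (1 - 30/100) = 70 Mbps
File size in Mb = 249 * 8 = 1992 Mb
Time = 1992 / 70
Time = 28.4571 seconds


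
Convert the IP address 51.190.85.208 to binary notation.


51 = 00110011
190 = 10111110
85 = 01010101
208 = 11010000
Binary: 00110011.10111110.01010101.11010000


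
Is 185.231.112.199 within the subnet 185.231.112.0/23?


Subnet network: 185.231.112.0
Test IP AND mask: 185.231.112.0
Yes, 185.231.112.199 is in 185.231.112.0/23


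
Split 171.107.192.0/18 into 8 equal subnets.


New prefix = 18 + 3 = 21
Each subnet has 2048 addresses
  171.107.192.0/21
  171.107.200.0/21
  171.107.208.0/21
  171.107.216.0/21
  171.107.224.0/21
  171.107.232.0/21
  171.107.240.0/21
  171.107.248.0/21
Subnets: 171.107.192.0/21, 171.107.200.0/21, 171.107.208.0/21, 171.107.216.0/21, 171.107.224.0/21, 171.107.232.0/21, 171.107.240.0/21, 171.107.248.0/21


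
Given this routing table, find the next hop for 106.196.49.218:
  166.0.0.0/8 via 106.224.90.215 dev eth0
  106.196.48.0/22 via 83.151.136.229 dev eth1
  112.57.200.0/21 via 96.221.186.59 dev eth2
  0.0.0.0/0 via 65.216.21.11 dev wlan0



Longest prefix match for 106.196.49.218:
  /8 166.0.0.0: no
  /22 106.196.48.0: MATCH
  /21 112.57.200.0: no
  /0 0.0.0.0: MATCH
Selected: next-hop 83.151.136.229 via eth1 (matched /22)


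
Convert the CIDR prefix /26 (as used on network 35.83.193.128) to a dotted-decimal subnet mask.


/26 means 26 network bits, 6 host bits
Binary: 11111111111111111111111111000000
Mask: 255.255.255.192


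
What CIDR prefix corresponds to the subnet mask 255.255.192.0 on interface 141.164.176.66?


Binary: 11111111.11111111.11000000.00000000
Count leading 1s
Prefix: /18


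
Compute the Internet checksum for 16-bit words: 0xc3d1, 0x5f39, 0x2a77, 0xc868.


Sum all words (with carry folding):
+ 0xc3d1 = 0xc3d1
+ 0x5f39 = 0x230b
+ 0x2a77 = 0x4d82
+ 0xc868 = 0x15eb
One's complement: ~0x15eb
Checksum = 0xea14


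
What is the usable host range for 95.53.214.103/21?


Network: 95.53.208.0
Broadcast: 95.53.215.255
First usable = network + 1
Last usable = broadcast - 1
Range: 95.53.208.1 to 95.53.215.254


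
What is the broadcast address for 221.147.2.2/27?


Network: 221.147.2.0/27
Host bits = 5
Set all host bits to 1:
Broadcast: 221.147.2.31


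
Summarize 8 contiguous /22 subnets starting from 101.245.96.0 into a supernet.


Original prefix: /22
Number of subnets: 8 = 2^3
New prefix = 22 - 3 = 19
Supernet: 101.245.96.0/19


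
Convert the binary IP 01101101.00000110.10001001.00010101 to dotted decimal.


01101101 = 109
00000110 = 6
10001001 = 137
00010101 = 21
IP: 109.6.137.21


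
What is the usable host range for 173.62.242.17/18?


Network: 173.62.192.0
Broadcast: 173.62.255.255
First usable = network + 1
Last usable = broadcast - 1
Range: 173.62.192.1 to 173.62.255.254


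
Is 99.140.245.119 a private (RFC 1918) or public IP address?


RFC 1918 private ranges:
  10.0.0.0/8 (10.0.0.0 - 10.255.255.255)
  172.16.0.0/12 (172.16.0.0 - 172.31.255.255)
  192.168.0.0/16 (192.168.0.0 - 192.168.255.255)
Public (not in any RFC 1918 range)


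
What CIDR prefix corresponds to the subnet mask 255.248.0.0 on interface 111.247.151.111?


Binary: 11111111.11111000.00000000.00000000
Count leading 1s
Prefix: /13


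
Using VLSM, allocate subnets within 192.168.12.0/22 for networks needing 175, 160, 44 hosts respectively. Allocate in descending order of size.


175 hosts -> /24 (254 usable): 192.168.12.0/24
160 hosts -> /24 (254 usable): 192.168.13.0/24
44 hosts -> /26 (62 usable): 192.168.14.0/26
Allocation: 192.168.12.0/24 (175 hosts, 254 usable); 192.168.13.0/24 (160 hosts, 254 usable); 192.168.14.0/26 (44 hosts, 62 usable)


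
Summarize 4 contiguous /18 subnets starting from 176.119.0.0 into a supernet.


Original prefix: /18
Number of subnets: 4 = 2^2
New prefix = 18 - 2 = 16
Supernet: 176.119.0.0/16


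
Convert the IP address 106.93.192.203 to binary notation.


106 = 01101010
93 = 01011101
192 = 11000000
203 = 11001011
Binary: 01101010.01011101.11000000.11001011


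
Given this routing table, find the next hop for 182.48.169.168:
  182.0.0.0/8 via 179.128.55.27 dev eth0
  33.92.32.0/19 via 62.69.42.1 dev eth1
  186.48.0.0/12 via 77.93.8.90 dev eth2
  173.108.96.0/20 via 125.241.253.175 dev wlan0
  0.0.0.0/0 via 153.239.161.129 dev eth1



Longest prefix match for 182.48.169.168:
  /8 182.0.0.0: MATCH
  /19 33.92.32.0: no
  /12 186.48.0.0: no
  /20 173.108.96.0: no
  /0 0.0.0.0: MATCH
Selected: next-hop 179.128.55.27 via eth0 (matched /8)


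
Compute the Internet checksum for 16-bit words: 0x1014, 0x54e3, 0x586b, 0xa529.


Sum all words (with carry folding):
+ 0x1014 = 0x1014
+ 0x54e3 = 0x64f7
+ 0x586b = 0xbd62
+ 0xa529 = 0x628c
One's complement: ~0x628c
Checksum = 0x9d73


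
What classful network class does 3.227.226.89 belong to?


First octet: 3
Binary: 00000011
0xxxxxxx -> Class A (1-126)
Class A, default mask 255.0.0.0 (/8)


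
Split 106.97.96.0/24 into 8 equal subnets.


New prefix = 24 + 3 = 27
Each subnet has 32 addresses
  106.97.96.0/27
  106.97.96.32/27
  106.97.96.64/27
  106.97.96.96/27
  106.97.96.128/27
  106.97.96.160/27
  106.97.96.192/27
  106.97.96.224/27
Subnets: 106.97.96.0/27, 106.97.96.32/27, 106.97.96.64/27, 106.97.96.96/27, 106.97.96.128/27, 106.97.96.160/27, 106.97.96.192/27, 106.97.96.224/27


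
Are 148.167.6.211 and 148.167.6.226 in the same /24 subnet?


Mask: 255.255.255.0
148.167.6.211 AND mask = 148.167.6.0
148.167.6.226 AND mask = 148.167.6.0
Yes, same subnet (148.167.6.0)


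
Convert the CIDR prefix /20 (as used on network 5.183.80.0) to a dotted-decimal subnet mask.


/20 means 20 network bits, 12 host bits
Binary: 11111111111111111111000000000000
Mask: 255.255.240.0


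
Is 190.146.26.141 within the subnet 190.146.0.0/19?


Subnet network: 190.146.0.0
Test IP AND mask: 190.146.0.0
Yes, 190.146.26.141 is in 190.146.0.0/19


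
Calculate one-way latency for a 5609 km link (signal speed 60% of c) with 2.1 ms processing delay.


Speed = 0.6 * 3e5 km/s = 180000 km/s
Propagation delay = 5609 / 180000 = 0.0312 s = 31.1611 ms
Processing delay = 2.1 ms
Total one-way latency = 33.2611 ms


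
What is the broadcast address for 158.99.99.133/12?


Network: 158.96.0.0/12
Host bits = 20
Set all host bits to 1:
Broadcast: 158.111.255.255


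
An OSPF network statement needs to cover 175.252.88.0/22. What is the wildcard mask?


Subnet mask: 255.255.252.0
Wildcard = 255.255.255.255 - subnet mask
255 - 255 = 0
255 - 255 = 0
255 - 252 = 3
255 - 0 = 255
Wildcard: 0.0.3.255


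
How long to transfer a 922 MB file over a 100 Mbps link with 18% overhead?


Effective throughput = 100 * (1 - 18/100) = 82 Mbps
File size in Mb = 922 * 8 = 7376 Mb
Time = 7376 / 82
Time = 89.9512 seconds


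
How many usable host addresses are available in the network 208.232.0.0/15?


Host bits = 32 - 15 = 17
Total addresses = 2^17 = 131072
Usable = total - 2 (network and broadcast)
Usable hosts: 131070


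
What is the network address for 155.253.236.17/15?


IP:   10011011.11111101.11101100.00010001
Mask: 11111111.11111110.00000000.00000000
AND operation:
Net:  10011011.11111100.00000000.00000000
Network: 155.252.0.0/15


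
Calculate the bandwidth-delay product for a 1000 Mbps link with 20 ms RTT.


BDP = bandwidth * RTT
= 1000 Mbps * 20 ms
= 1000 * 1e6 * 20 / 1000 bits
= 20000000 bits
= 2500000 bytes
= 2441.4062 KB
BDP = 20000000 bits (2500000 bytes)


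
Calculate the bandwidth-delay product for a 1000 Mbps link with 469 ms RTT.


BDP = bandwidth * RTT
= 1000 Mbps * 469 ms
= 1000 * 1e6 * 469 / 1000 bits
= 469000000 bits
= 58625000 bytes
= 57250.9766 KB
BDP = 469000000 bits (58625000 bytes)


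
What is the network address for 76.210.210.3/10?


IP:   01001100.11010010.11010010.00000011
Mask: 11111111.11000000.00000000.00000000
AND operation:
Net:  01001100.11000000.00000000.00000000
Network: 76.192.0.0/10


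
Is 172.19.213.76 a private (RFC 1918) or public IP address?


RFC 1918 private ranges:
  10.0.0.0/8 (10.0.0.0 - 10.255.255.255)
  172.16.0.0/12 (172.16.0.0 - 172.31.255.255)
  192.168.0.0/16 (192.168.0.0 - 192.168.255.255)
Private (in 172.16.0.0/12)


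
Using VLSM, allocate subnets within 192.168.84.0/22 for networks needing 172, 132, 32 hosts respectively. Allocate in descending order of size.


172 hosts -> /24 (254 usable): 192.168.84.0/24
132 hosts -> /24 (254 usable): 192.168.85.0/24
32 hosts -> /26 (62 usable): 192.168.86.0/26
Allocation: 192.168.84.0/24 (172 hosts, 254 usable); 192.168.85.0/24 (132 hosts, 254 usable); 192.168.86.0/26 (32 hosts, 62 usable)


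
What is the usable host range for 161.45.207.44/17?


Network: 161.45.128.0
Broadcast: 161.45.255.255
First usable = network + 1
Last usable = broadcast - 1
Range: 161.45.128.1 to 161.45.255.254


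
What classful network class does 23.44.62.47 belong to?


First octet: 23
Binary: 00010111
0xxxxxxx -> Class A (1-126)
Class A, default mask 255.0.0.0 (/8)


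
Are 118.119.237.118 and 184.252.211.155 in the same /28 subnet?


Mask: 255.255.255.240
118.119.237.118 AND mask = 118.119.237.112
184.252.211.155 AND mask = 184.252.211.144
No, different subnets (118.119.237.112 vs 184.252.211.144)


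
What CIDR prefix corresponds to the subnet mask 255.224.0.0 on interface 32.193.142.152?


Binary: 11111111.11100000.00000000.00000000
Count leading 1s
Prefix: /11


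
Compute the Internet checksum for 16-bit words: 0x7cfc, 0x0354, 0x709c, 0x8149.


Sum all words (with carry folding):
+ 0x7cfc = 0x7cfc
+ 0x0354 = 0x8050
+ 0x709c = 0xf0ec
+ 0x8149 = 0x7236
One's complement: ~0x7236
Checksum = 0x8dc9


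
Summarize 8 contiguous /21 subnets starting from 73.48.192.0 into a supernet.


Original prefix: /21
Number of subnets: 8 = 2^3
New prefix = 21 - 3 = 18
Supernet: 73.48.192.0/18


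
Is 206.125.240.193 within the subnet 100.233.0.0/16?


Subnet network: 100.233.0.0
Test IP AND mask: 206.125.0.0
No, 206.125.240.193 is not in 100.233.0.0/16


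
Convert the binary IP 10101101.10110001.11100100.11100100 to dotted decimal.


10101101 = 173
10110001 = 177
11100100 = 228
11100100 = 228
IP: 173.177.228.228


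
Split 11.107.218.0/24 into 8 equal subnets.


New prefix = 24 + 3 = 27
Each subnet has 32 addresses
  11.107.218.0/27
  11.107.218.32/27
  11.107.218.64/27
  11.107.218.96/27
  11.107.218.128/27
  11.107.218.160/27
  11.107.218.192/27
  11.107.218.224/27
Subnets: 11.107.218.0/27, 11.107.218.32/27, 11.107.218.64/27, 11.107.218.96/27, 11.107.218.128/27, 11.107.218.160/27, 11.107.218.192/27, 11.107.218.224/27


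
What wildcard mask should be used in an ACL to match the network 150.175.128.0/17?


Subnet mask: 255.255.128.0
Wildcard = 255.255.255.255 - subnet mask
255 - 255 = 0
255 - 255 = 0
255 - 128 = 127
255 - 0 = 255
Wildcard: 0.0.127.255


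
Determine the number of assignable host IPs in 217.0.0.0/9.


Host bits = 32 - 9 = 23
Total addresses = 2^23 = 8388608
Usable = total - 2 (network and broadcast)
Usable hosts: 8388606


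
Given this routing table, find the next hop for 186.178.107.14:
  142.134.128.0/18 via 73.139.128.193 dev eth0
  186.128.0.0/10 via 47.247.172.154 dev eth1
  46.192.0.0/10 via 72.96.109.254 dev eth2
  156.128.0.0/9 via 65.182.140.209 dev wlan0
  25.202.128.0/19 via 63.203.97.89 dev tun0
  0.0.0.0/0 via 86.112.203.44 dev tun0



Longest prefix match for 186.178.107.14:
  /18 142.134.128.0: no
  /10 186.128.0.0: MATCH
  /10 46.192.0.0: no
  /9 156.128.0.0: no
  /19 25.202.128.0: no
  /0 0.0.0.0: MATCH
Selected: next-hop 47.247.172.154 via eth1 (matched /10)


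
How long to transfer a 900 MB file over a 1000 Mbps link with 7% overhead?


Effective throughput = 1000 * (1 - 7/100) = 930.0 Mbps
File size in Mb = 900 * 8 = 7200 Mb
Time = 7200 / 930.0
Time = 7.7419 seconds


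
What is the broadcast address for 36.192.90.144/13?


Network: 36.192.0.0/13
Host bits = 19
Set all host bits to 1:
Broadcast: 36.199.255.255


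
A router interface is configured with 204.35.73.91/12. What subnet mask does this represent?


/12 means 12 network bits, 20 host bits
Binary: 11111111111100000000000000000000
Mask: 255.240.0.0


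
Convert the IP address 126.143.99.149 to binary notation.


126 = 01111110
143 = 10001111
99 = 01100011
149 = 10010101
Binary: 01111110.10001111.01100011.10010101


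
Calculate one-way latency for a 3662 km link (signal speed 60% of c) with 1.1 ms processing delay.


Speed = 0.6 * 3e5 km/s = 180000 km/s
Propagation delay = 3662 / 180000 = 0.0203 s = 20.3444 ms
Processing delay = 1.1 ms
Total one-way latency = 21.4444 ms


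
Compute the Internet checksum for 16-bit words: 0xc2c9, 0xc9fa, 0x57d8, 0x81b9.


Sum all words (with carry folding):
+ 0xc2c9 = 0xc2c9
+ 0xc9fa = 0x8cc4
+ 0x57d8 = 0xe49c
+ 0x81b9 = 0x6656
One's complement: ~0x6656
Checksum = 0x99a9


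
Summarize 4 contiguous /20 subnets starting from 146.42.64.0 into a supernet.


Original prefix: /20
Number of subnets: 4 = 2^2
New prefix = 20 - 2 = 18
Supernet: 146.42.64.0/18


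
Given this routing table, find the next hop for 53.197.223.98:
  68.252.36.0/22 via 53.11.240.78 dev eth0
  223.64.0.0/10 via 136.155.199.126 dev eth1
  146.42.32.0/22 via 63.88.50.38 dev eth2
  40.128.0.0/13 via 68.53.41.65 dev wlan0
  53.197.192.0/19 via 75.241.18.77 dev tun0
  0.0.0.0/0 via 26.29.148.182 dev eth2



Longest prefix match for 53.197.223.98:
  /22 68.252.36.0: no
  /10 223.64.0.0: no
  /22 146.42.32.0: no
  /13 40.128.0.0: no
  /19 53.197.192.0: MATCH
  /0 0.0.0.0: MATCH
Selected: next-hop 75.241.18.77 via tun0 (matched /19)


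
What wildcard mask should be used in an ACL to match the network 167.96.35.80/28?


Subnet mask: 255.255.255.240
Wildcard = 255.255.255.255 - subnet mask
255 - 255 = 0
255 - 255 = 0
255 - 255 = 0
255 - 240 = 15
Wildcard: 0.0.0.15


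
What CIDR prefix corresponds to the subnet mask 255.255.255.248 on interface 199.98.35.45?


Binary: 11111111.11111111.11111111.11111000
Count leading 1s
Prefix: /29


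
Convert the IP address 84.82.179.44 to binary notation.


84 = 01010100
82 = 01010010
179 = 10110011
44 = 00101100
Binary: 01010100.01010010.10110011.00101100


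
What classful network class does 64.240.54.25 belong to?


First octet: 64
Binary: 01000000
0xxxxxxx -> Class A (1-126)
Class A, default mask 255.0.0.0 (/8)


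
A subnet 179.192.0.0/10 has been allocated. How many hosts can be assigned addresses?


Host bits = 32 - 10 = 22
Total addresses = 2^22 = 4194304
Usable = total - 2 (network and broadcast)
Usable hosts: 4194302


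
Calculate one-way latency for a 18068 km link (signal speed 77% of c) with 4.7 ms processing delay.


Speed = 0.77 * 3e5 km/s = 231000 km/s
Propagation delay = 18068 / 231000 = 0.0782 s = 78.2165 ms
Processing delay = 4.7 ms
Total one-way latency = 82.9165 ms


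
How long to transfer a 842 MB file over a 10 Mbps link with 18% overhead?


Effective throughput = 10 * (1 - 18/100) = 8.2 Mbps
File size in Mb = 842 * 8 = 6736 Mb
Time = 6736 / 8.2
Time = 821.4634 seconds


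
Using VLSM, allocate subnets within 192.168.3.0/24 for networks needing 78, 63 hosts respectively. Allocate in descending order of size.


78 hosts -> /25 (126 usable): 192.168.3.0/25
63 hosts -> /25 (126 usable): 192.168.3.128/25
Allocation: 192.168.3.0/25 (78 hosts, 126 usable); 192.168.3.128/25 (63 hosts, 126 usable)


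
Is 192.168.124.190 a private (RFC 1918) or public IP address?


RFC 1918 private ranges:
  10.0.0.0/8 (10.0.0.0 - 10.255.255.255)
  172.16.0.0/12 (172.16.0.0 - 172.31.255.255)
  192.168.0.0/16 (192.168.0.0 - 192.168.255.255)
Private (in 192.168.0.0/16)


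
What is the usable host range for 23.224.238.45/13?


Network: 23.224.0.0
Broadcast: 23.231.255.255
First usable = network + 1
Last usable = broadcast - 1
Range: 23.224.0.1 to 23.231.255.254


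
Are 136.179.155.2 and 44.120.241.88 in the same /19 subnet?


Mask: 255.255.224.0
136.179.155.2 AND mask = 136.179.128.0
44.120.241.88 AND mask = 44.120.224.0
No, different subnets (136.179.128.0 vs 44.120.224.0)


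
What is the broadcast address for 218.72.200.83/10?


Network: 218.64.0.0/10
Host bits = 22
Set all host bits to 1:
Broadcast: 218.127.255.255


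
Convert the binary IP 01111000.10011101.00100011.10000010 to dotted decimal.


01111000 = 120
10011101 = 157
00100011 = 35
10000010 = 130
IP: 120.157.35.130


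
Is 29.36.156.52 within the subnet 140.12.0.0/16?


Subnet network: 140.12.0.0
Test IP AND mask: 29.36.0.0
No, 29.36.156.52 is not in 140.12.0.0/16


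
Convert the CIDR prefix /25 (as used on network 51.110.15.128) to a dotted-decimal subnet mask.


/25 means 25 network bits, 7 host bits
Binary: 11111111111111111111111110000000
Mask: 255.255.255.128


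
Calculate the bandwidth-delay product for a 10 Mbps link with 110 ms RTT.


BDP = bandwidth * RTT
= 10 Mbps * 110 ms
= 10 * 1e6 * 110 / 1000 bits
= 1100000 bits
= 137500 bytes
= 134.2773 KB
BDP = 1100000 bits (137500 bytes)


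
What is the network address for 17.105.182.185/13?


IP:   00010001.01101001.10110110.10111001
Mask: 11111111.11111000.00000000.00000000
AND operation:
Net:  00010001.01101000.00000000.00000000
Network: 17.104.0.0/13


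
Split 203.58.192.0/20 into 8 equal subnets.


New prefix = 20 + 3 = 23
Each subnet has 512 addresses
  203.58.192.0/23
  203.58.194.0/23
  203.58.196.0/23
  203.58.198.0/23
  203.58.200.0/23
  203.58.202.0/23
  203.58.204.0/23
  203.58.206.0/23
Subnets: 203.58.192.0/23, 203.58.194.0/23, 203.58.196.0/23, 203.58.198.0/23, 203.58.200.0/23, 203.58.202.0/23, 203.58.204.0/23, 203.58.206.0/23


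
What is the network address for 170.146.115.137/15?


IP:   10101010.10010010.01110011.10001001
Mask: 11111111.11111110.00000000.00000000
AND operation:
Net:  10101010.10010010.00000000.00000000
Network: 170.146.0.0/15


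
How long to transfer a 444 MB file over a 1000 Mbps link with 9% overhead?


Effective throughput = 1000 * (1 - 9/100) = 910 Mbps
File size in Mb = 444 * 8 = 3552 Mb
Time = 3552 / 910
Time = 3.9033 seconds


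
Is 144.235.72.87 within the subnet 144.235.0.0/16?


Subnet network: 144.235.0.0
Test IP AND mask: 144.235.0.0
Yes, 144.235.72.87 is in 144.235.0.0/16


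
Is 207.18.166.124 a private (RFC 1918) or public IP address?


RFC 1918 private ranges:
  10.0.0.0/8 (10.0.0.0 - 10.255.255.255)
  172.16.0.0/12 (172.16.0.0 - 172.31.255.255)
  192.168.0.0/16 (192.168.0.0 - 192.168.255.255)
Public (not in any RFC 1918 range)


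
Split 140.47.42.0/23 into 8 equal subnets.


New prefix = 23 + 3 = 26
Each subnet has 64 addresses
  140.47.42.0/26
  140.47.42.64/26
  140.47.42.128/26
  140.47.42.192/26
  140.47.43.0/26
  140.47.43.64/26
  140.47.43.128/26
  140.47.43.192/26
Subnets: 140.47.42.0/26, 140.47.42.64/26, 140.47.42.128/26, 140.47.42.192/26, 140.47.43.0/26, 140.47.43.64/26, 140.47.43.128/26, 140.47.43.192/26


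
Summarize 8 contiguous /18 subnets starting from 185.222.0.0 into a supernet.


Original prefix: /18
Number of subnets: 8 = 2^3
New prefix = 18 - 3 = 15
Supernet: 185.222.0.0/15
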